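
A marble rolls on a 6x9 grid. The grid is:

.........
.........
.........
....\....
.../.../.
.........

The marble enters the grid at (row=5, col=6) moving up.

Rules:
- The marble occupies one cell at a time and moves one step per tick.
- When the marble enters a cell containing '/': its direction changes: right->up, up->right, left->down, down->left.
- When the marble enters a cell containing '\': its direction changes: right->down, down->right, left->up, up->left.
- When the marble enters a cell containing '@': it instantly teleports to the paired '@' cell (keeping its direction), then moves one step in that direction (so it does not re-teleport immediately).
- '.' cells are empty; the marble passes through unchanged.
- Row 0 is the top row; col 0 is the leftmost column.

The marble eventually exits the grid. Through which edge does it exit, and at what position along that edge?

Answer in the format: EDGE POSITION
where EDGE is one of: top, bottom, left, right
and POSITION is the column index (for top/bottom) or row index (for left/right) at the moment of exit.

Answer: top 6

Derivation:
Step 1: enter (5,6), '.' pass, move up to (4,6)
Step 2: enter (4,6), '.' pass, move up to (3,6)
Step 3: enter (3,6), '.' pass, move up to (2,6)
Step 4: enter (2,6), '.' pass, move up to (1,6)
Step 5: enter (1,6), '.' pass, move up to (0,6)
Step 6: enter (0,6), '.' pass, move up to (-1,6)
Step 7: at (-1,6) — EXIT via top edge, pos 6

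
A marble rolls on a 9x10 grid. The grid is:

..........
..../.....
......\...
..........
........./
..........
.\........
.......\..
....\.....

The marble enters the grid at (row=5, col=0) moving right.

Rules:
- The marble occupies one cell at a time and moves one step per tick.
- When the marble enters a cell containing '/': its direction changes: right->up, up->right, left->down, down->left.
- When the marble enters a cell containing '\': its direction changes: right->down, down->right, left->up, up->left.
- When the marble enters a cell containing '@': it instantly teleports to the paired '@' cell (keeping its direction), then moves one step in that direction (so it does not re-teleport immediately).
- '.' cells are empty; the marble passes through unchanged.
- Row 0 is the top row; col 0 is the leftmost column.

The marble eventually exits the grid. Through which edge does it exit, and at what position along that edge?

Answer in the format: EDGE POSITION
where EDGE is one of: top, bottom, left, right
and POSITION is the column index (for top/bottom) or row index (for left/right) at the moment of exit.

Step 1: enter (5,0), '.' pass, move right to (5,1)
Step 2: enter (5,1), '.' pass, move right to (5,2)
Step 3: enter (5,2), '.' pass, move right to (5,3)
Step 4: enter (5,3), '.' pass, move right to (5,4)
Step 5: enter (5,4), '.' pass, move right to (5,5)
Step 6: enter (5,5), '.' pass, move right to (5,6)
Step 7: enter (5,6), '.' pass, move right to (5,7)
Step 8: enter (5,7), '.' pass, move right to (5,8)
Step 9: enter (5,8), '.' pass, move right to (5,9)
Step 10: enter (5,9), '.' pass, move right to (5,10)
Step 11: at (5,10) — EXIT via right edge, pos 5

Answer: right 5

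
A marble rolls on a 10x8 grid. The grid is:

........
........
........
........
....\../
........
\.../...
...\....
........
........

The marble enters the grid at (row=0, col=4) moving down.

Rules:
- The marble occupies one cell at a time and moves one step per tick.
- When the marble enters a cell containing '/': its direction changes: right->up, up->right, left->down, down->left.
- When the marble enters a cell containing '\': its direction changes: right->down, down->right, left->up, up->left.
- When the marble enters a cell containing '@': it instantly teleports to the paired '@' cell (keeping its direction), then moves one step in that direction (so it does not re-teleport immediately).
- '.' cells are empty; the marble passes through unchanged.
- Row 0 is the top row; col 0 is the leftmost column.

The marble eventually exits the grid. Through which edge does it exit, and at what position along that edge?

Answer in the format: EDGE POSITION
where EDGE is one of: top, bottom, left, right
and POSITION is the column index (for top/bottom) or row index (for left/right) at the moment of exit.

Step 1: enter (0,4), '.' pass, move down to (1,4)
Step 2: enter (1,4), '.' pass, move down to (2,4)
Step 3: enter (2,4), '.' pass, move down to (3,4)
Step 4: enter (3,4), '.' pass, move down to (4,4)
Step 5: enter (4,4), '\' deflects down->right, move right to (4,5)
Step 6: enter (4,5), '.' pass, move right to (4,6)
Step 7: enter (4,6), '.' pass, move right to (4,7)
Step 8: enter (4,7), '/' deflects right->up, move up to (3,7)
Step 9: enter (3,7), '.' pass, move up to (2,7)
Step 10: enter (2,7), '.' pass, move up to (1,7)
Step 11: enter (1,7), '.' pass, move up to (0,7)
Step 12: enter (0,7), '.' pass, move up to (-1,7)
Step 13: at (-1,7) — EXIT via top edge, pos 7

Answer: top 7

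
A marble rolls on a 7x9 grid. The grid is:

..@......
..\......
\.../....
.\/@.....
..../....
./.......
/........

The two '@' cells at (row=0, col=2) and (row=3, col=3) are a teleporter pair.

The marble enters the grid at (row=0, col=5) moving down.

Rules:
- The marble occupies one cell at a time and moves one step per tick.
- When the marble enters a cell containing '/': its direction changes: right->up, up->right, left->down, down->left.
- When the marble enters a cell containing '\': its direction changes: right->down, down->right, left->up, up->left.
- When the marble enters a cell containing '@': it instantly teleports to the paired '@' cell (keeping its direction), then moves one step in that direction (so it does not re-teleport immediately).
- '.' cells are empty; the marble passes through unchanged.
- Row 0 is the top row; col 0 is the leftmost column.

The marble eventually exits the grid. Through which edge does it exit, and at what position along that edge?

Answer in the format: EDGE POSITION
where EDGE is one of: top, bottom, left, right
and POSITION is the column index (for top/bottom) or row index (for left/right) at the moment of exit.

Step 1: enter (0,5), '.' pass, move down to (1,5)
Step 2: enter (1,5), '.' pass, move down to (2,5)
Step 3: enter (2,5), '.' pass, move down to (3,5)
Step 4: enter (3,5), '.' pass, move down to (4,5)
Step 5: enter (4,5), '.' pass, move down to (5,5)
Step 6: enter (5,5), '.' pass, move down to (6,5)
Step 7: enter (6,5), '.' pass, move down to (7,5)
Step 8: at (7,5) — EXIT via bottom edge, pos 5

Answer: bottom 5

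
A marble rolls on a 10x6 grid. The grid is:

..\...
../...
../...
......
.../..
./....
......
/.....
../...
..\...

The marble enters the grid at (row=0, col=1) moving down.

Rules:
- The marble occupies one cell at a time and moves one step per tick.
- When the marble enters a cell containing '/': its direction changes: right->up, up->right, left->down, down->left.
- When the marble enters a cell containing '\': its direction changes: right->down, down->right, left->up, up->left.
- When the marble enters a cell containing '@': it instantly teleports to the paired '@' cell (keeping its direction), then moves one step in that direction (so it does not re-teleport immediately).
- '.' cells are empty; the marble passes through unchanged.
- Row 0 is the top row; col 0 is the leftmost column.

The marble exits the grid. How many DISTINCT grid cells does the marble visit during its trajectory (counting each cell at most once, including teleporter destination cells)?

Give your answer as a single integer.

Answer: 7

Derivation:
Step 1: enter (0,1), '.' pass, move down to (1,1)
Step 2: enter (1,1), '.' pass, move down to (2,1)
Step 3: enter (2,1), '.' pass, move down to (3,1)
Step 4: enter (3,1), '.' pass, move down to (4,1)
Step 5: enter (4,1), '.' pass, move down to (5,1)
Step 6: enter (5,1), '/' deflects down->left, move left to (5,0)
Step 7: enter (5,0), '.' pass, move left to (5,-1)
Step 8: at (5,-1) — EXIT via left edge, pos 5
Distinct cells visited: 7 (path length 7)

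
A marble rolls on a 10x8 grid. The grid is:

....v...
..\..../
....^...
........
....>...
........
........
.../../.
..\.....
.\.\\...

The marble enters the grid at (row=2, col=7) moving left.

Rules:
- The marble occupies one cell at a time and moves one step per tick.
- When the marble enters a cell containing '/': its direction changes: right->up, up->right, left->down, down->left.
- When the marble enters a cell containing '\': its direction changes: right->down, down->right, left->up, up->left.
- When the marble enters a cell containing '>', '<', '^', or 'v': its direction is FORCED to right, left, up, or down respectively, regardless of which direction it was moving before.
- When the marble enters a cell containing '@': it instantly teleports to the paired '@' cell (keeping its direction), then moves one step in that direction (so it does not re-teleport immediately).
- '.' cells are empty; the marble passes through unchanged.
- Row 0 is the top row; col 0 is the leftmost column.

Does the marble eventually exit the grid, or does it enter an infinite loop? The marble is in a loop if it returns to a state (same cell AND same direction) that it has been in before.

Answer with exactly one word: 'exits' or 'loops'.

Step 1: enter (2,7), '.' pass, move left to (2,6)
Step 2: enter (2,6), '.' pass, move left to (2,5)
Step 3: enter (2,5), '.' pass, move left to (2,4)
Step 4: enter (2,4), '^' forces left->up, move up to (1,4)
Step 5: enter (1,4), '.' pass, move up to (0,4)
Step 6: enter (0,4), 'v' forces up->down, move down to (1,4)
Step 7: enter (1,4), '.' pass, move down to (2,4)
Step 8: enter (2,4), '^' forces down->up, move up to (1,4)
Step 9: at (1,4) dir=up — LOOP DETECTED (seen before)

Answer: loops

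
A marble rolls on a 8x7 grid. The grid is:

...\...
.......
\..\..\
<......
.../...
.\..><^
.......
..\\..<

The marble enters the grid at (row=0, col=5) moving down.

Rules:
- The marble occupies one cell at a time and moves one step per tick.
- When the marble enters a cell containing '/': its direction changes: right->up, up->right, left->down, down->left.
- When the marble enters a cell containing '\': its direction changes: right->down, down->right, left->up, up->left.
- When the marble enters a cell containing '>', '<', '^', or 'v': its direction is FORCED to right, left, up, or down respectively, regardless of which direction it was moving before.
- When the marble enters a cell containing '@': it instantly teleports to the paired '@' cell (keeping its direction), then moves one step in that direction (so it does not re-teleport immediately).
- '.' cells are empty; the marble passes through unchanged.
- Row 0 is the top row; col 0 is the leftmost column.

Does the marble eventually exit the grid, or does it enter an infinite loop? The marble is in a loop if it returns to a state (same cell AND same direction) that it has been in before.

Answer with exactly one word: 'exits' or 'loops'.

Step 1: enter (0,5), '.' pass, move down to (1,5)
Step 2: enter (1,5), '.' pass, move down to (2,5)
Step 3: enter (2,5), '.' pass, move down to (3,5)
Step 4: enter (3,5), '.' pass, move down to (4,5)
Step 5: enter (4,5), '.' pass, move down to (5,5)
Step 6: enter (5,5), '<' forces down->left, move left to (5,4)
Step 7: enter (5,4), '>' forces left->right, move right to (5,5)
Step 8: enter (5,5), '<' forces right->left, move left to (5,4)
Step 9: at (5,4) dir=left — LOOP DETECTED (seen before)

Answer: loops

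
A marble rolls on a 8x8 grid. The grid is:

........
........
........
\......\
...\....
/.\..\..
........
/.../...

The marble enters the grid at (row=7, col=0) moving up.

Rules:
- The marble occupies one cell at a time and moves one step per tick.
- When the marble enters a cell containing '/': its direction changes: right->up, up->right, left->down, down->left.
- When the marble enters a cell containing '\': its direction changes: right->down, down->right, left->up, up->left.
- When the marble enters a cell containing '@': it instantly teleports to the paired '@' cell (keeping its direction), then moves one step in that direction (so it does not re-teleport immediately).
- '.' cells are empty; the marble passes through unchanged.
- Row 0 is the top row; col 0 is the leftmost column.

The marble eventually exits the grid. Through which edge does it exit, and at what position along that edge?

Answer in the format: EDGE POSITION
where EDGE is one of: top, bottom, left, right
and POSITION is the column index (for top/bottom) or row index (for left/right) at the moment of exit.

Step 1: enter (7,0), '/' deflects up->right, move right to (7,1)
Step 2: enter (7,1), '.' pass, move right to (7,2)
Step 3: enter (7,2), '.' pass, move right to (7,3)
Step 4: enter (7,3), '.' pass, move right to (7,4)
Step 5: enter (7,4), '/' deflects right->up, move up to (6,4)
Step 6: enter (6,4), '.' pass, move up to (5,4)
Step 7: enter (5,4), '.' pass, move up to (4,4)
Step 8: enter (4,4), '.' pass, move up to (3,4)
Step 9: enter (3,4), '.' pass, move up to (2,4)
Step 10: enter (2,4), '.' pass, move up to (1,4)
Step 11: enter (1,4), '.' pass, move up to (0,4)
Step 12: enter (0,4), '.' pass, move up to (-1,4)
Step 13: at (-1,4) — EXIT via top edge, pos 4

Answer: top 4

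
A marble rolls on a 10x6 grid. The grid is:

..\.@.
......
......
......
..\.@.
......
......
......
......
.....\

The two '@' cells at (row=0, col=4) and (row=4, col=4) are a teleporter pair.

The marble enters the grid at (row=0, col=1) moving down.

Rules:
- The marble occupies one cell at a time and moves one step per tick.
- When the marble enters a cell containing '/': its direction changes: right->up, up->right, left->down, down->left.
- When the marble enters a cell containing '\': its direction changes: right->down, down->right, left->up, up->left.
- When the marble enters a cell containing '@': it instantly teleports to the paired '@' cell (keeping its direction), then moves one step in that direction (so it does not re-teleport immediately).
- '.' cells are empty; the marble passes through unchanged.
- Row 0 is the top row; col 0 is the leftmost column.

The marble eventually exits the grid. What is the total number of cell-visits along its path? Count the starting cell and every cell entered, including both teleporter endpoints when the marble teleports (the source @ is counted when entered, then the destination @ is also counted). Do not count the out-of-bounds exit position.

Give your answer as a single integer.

Answer: 10

Derivation:
Step 1: enter (0,1), '.' pass, move down to (1,1)
Step 2: enter (1,1), '.' pass, move down to (2,1)
Step 3: enter (2,1), '.' pass, move down to (3,1)
Step 4: enter (3,1), '.' pass, move down to (4,1)
Step 5: enter (4,1), '.' pass, move down to (5,1)
Step 6: enter (5,1), '.' pass, move down to (6,1)
Step 7: enter (6,1), '.' pass, move down to (7,1)
Step 8: enter (7,1), '.' pass, move down to (8,1)
Step 9: enter (8,1), '.' pass, move down to (9,1)
Step 10: enter (9,1), '.' pass, move down to (10,1)
Step 11: at (10,1) — EXIT via bottom edge, pos 1
Path length (cell visits): 10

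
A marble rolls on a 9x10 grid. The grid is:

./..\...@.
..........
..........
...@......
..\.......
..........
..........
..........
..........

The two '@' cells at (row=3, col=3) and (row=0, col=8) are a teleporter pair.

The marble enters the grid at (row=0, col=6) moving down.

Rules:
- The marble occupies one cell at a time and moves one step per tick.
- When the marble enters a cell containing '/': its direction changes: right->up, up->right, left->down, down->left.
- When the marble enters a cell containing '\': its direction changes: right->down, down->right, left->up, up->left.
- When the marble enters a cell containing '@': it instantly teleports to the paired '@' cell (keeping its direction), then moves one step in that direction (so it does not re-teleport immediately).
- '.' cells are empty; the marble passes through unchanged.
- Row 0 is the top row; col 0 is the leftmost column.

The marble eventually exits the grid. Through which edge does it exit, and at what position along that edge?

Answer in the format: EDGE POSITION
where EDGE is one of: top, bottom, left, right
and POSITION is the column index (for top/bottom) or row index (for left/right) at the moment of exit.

Step 1: enter (0,6), '.' pass, move down to (1,6)
Step 2: enter (1,6), '.' pass, move down to (2,6)
Step 3: enter (2,6), '.' pass, move down to (3,6)
Step 4: enter (3,6), '.' pass, move down to (4,6)
Step 5: enter (4,6), '.' pass, move down to (5,6)
Step 6: enter (5,6), '.' pass, move down to (6,6)
Step 7: enter (6,6), '.' pass, move down to (7,6)
Step 8: enter (7,6), '.' pass, move down to (8,6)
Step 9: enter (8,6), '.' pass, move down to (9,6)
Step 10: at (9,6) — EXIT via bottom edge, pos 6

Answer: bottom 6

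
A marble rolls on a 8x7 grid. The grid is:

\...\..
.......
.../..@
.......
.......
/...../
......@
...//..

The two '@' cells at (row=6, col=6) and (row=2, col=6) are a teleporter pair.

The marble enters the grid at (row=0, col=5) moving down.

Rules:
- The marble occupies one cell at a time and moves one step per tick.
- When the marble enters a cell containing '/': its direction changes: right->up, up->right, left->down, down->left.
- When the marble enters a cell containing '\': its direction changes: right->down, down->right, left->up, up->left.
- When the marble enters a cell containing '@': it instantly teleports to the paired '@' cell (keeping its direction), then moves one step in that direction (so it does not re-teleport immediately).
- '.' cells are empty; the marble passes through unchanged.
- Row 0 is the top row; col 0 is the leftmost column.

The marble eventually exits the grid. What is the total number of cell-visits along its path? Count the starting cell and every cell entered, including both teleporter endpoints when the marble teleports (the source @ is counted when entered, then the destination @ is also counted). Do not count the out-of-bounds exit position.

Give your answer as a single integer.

Answer: 8

Derivation:
Step 1: enter (0,5), '.' pass, move down to (1,5)
Step 2: enter (1,5), '.' pass, move down to (2,5)
Step 3: enter (2,5), '.' pass, move down to (3,5)
Step 4: enter (3,5), '.' pass, move down to (4,5)
Step 5: enter (4,5), '.' pass, move down to (5,5)
Step 6: enter (5,5), '.' pass, move down to (6,5)
Step 7: enter (6,5), '.' pass, move down to (7,5)
Step 8: enter (7,5), '.' pass, move down to (8,5)
Step 9: at (8,5) — EXIT via bottom edge, pos 5
Path length (cell visits): 8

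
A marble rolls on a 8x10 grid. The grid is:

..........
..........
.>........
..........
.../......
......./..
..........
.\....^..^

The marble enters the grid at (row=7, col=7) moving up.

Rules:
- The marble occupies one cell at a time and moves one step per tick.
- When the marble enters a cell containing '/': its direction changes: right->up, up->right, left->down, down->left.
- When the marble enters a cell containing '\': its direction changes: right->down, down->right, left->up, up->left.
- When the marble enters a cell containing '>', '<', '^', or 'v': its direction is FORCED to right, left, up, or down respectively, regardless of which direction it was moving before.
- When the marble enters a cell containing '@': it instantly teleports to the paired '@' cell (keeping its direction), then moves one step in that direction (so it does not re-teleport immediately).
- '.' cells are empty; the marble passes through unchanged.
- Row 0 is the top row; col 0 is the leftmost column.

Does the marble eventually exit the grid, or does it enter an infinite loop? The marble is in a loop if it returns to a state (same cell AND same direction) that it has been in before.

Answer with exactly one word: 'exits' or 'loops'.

Answer: exits

Derivation:
Step 1: enter (7,7), '.' pass, move up to (6,7)
Step 2: enter (6,7), '.' pass, move up to (5,7)
Step 3: enter (5,7), '/' deflects up->right, move right to (5,8)
Step 4: enter (5,8), '.' pass, move right to (5,9)
Step 5: enter (5,9), '.' pass, move right to (5,10)
Step 6: at (5,10) — EXIT via right edge, pos 5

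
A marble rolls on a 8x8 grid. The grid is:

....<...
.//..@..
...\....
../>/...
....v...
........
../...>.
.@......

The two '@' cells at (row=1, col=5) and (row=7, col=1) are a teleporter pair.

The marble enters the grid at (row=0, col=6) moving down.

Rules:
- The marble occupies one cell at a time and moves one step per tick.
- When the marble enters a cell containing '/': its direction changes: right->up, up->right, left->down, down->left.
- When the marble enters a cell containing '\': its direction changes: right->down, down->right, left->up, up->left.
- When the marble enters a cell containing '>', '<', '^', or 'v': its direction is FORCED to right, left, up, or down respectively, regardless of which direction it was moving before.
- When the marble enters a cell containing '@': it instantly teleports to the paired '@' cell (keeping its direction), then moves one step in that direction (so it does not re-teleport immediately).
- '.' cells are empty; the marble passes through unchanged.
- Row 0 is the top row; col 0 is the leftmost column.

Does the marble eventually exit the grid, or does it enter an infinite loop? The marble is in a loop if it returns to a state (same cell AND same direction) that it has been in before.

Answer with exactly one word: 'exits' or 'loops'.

Answer: exits

Derivation:
Step 1: enter (0,6), '.' pass, move down to (1,6)
Step 2: enter (1,6), '.' pass, move down to (2,6)
Step 3: enter (2,6), '.' pass, move down to (3,6)
Step 4: enter (3,6), '.' pass, move down to (4,6)
Step 5: enter (4,6), '.' pass, move down to (5,6)
Step 6: enter (5,6), '.' pass, move down to (6,6)
Step 7: enter (6,6), '>' forces down->right, move right to (6,7)
Step 8: enter (6,7), '.' pass, move right to (6,8)
Step 9: at (6,8) — EXIT via right edge, pos 6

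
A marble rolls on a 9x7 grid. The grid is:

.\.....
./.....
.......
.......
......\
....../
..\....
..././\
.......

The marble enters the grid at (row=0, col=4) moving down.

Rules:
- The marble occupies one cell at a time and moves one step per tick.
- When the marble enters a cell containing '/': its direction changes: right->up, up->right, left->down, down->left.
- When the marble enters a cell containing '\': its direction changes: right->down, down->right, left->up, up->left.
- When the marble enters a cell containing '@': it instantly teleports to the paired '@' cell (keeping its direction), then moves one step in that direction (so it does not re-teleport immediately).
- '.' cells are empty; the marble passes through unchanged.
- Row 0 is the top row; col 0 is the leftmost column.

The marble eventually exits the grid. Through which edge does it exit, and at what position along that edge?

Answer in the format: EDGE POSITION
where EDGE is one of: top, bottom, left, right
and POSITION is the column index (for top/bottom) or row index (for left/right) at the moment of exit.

Step 1: enter (0,4), '.' pass, move down to (1,4)
Step 2: enter (1,4), '.' pass, move down to (2,4)
Step 3: enter (2,4), '.' pass, move down to (3,4)
Step 4: enter (3,4), '.' pass, move down to (4,4)
Step 5: enter (4,4), '.' pass, move down to (5,4)
Step 6: enter (5,4), '.' pass, move down to (6,4)
Step 7: enter (6,4), '.' pass, move down to (7,4)
Step 8: enter (7,4), '.' pass, move down to (8,4)
Step 9: enter (8,4), '.' pass, move down to (9,4)
Step 10: at (9,4) — EXIT via bottom edge, pos 4

Answer: bottom 4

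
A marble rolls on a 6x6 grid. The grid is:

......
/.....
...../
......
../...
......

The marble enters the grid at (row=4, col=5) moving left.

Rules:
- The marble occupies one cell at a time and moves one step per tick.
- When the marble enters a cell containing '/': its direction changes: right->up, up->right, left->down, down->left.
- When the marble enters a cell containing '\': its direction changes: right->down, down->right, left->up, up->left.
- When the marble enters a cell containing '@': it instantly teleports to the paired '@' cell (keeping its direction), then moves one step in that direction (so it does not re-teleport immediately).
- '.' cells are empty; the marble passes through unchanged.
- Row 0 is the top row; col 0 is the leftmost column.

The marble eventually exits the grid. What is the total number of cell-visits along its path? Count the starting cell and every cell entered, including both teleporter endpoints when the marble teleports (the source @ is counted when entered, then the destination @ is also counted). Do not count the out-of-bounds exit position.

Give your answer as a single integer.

Answer: 5

Derivation:
Step 1: enter (4,5), '.' pass, move left to (4,4)
Step 2: enter (4,4), '.' pass, move left to (4,3)
Step 3: enter (4,3), '.' pass, move left to (4,2)
Step 4: enter (4,2), '/' deflects left->down, move down to (5,2)
Step 5: enter (5,2), '.' pass, move down to (6,2)
Step 6: at (6,2) — EXIT via bottom edge, pos 2
Path length (cell visits): 5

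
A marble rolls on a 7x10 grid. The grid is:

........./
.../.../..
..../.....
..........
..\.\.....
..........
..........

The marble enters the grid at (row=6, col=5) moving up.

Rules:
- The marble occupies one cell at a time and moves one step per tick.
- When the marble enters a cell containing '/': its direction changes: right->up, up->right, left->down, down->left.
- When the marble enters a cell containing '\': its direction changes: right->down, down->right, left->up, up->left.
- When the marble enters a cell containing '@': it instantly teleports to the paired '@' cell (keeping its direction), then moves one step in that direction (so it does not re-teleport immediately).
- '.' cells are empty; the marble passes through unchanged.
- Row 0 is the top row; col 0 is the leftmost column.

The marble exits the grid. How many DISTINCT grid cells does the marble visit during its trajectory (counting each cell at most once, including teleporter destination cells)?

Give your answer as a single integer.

Answer: 7

Derivation:
Step 1: enter (6,5), '.' pass, move up to (5,5)
Step 2: enter (5,5), '.' pass, move up to (4,5)
Step 3: enter (4,5), '.' pass, move up to (3,5)
Step 4: enter (3,5), '.' pass, move up to (2,5)
Step 5: enter (2,5), '.' pass, move up to (1,5)
Step 6: enter (1,5), '.' pass, move up to (0,5)
Step 7: enter (0,5), '.' pass, move up to (-1,5)
Step 8: at (-1,5) — EXIT via top edge, pos 5
Distinct cells visited: 7 (path length 7)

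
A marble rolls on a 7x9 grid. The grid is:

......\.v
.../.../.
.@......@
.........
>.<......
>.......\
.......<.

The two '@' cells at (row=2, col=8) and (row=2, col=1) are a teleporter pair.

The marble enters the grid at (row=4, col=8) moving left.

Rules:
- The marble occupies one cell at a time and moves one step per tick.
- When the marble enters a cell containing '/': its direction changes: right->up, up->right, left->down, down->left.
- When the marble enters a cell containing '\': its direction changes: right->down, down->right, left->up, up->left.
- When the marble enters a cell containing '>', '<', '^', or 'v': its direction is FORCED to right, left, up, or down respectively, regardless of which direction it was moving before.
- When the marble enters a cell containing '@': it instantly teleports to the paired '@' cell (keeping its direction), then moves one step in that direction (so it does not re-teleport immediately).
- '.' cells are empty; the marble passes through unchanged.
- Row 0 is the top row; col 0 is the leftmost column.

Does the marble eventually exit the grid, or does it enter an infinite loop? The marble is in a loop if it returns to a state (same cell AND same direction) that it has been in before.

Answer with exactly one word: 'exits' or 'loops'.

Step 1: enter (4,8), '.' pass, move left to (4,7)
Step 2: enter (4,7), '.' pass, move left to (4,6)
Step 3: enter (4,6), '.' pass, move left to (4,5)
Step 4: enter (4,5), '.' pass, move left to (4,4)
Step 5: enter (4,4), '.' pass, move left to (4,3)
Step 6: enter (4,3), '.' pass, move left to (4,2)
Step 7: enter (4,2), '<' forces left->left, move left to (4,1)
Step 8: enter (4,1), '.' pass, move left to (4,0)
Step 9: enter (4,0), '>' forces left->right, move right to (4,1)
Step 10: enter (4,1), '.' pass, move right to (4,2)
Step 11: enter (4,2), '<' forces right->left, move left to (4,1)
Step 12: at (4,1) dir=left — LOOP DETECTED (seen before)

Answer: loops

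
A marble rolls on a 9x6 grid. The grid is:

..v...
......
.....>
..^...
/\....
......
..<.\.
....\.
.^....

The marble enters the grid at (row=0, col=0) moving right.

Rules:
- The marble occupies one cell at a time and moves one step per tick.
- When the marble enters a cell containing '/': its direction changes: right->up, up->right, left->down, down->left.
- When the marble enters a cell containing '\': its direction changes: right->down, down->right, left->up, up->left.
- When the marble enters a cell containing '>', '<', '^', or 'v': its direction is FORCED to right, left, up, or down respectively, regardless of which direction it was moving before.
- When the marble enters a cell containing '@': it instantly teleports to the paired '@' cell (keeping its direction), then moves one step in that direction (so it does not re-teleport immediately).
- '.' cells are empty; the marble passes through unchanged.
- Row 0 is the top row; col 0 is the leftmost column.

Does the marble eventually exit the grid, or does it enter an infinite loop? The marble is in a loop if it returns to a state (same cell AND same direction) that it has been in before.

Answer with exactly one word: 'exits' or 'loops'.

Answer: loops

Derivation:
Step 1: enter (0,0), '.' pass, move right to (0,1)
Step 2: enter (0,1), '.' pass, move right to (0,2)
Step 3: enter (0,2), 'v' forces right->down, move down to (1,2)
Step 4: enter (1,2), '.' pass, move down to (2,2)
Step 5: enter (2,2), '.' pass, move down to (3,2)
Step 6: enter (3,2), '^' forces down->up, move up to (2,2)
Step 7: enter (2,2), '.' pass, move up to (1,2)
Step 8: enter (1,2), '.' pass, move up to (0,2)
Step 9: enter (0,2), 'v' forces up->down, move down to (1,2)
Step 10: at (1,2) dir=down — LOOP DETECTED (seen before)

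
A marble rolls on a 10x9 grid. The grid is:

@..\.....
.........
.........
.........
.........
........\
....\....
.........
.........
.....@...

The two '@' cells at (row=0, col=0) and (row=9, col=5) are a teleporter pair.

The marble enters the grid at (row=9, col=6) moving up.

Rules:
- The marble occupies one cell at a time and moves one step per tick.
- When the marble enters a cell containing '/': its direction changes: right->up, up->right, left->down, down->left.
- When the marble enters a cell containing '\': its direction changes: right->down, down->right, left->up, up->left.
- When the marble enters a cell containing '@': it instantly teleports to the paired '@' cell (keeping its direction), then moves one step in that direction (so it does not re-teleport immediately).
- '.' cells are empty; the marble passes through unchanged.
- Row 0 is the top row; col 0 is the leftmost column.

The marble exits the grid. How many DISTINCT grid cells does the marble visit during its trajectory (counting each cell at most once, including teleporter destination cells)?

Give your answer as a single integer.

Step 1: enter (9,6), '.' pass, move up to (8,6)
Step 2: enter (8,6), '.' pass, move up to (7,6)
Step 3: enter (7,6), '.' pass, move up to (6,6)
Step 4: enter (6,6), '.' pass, move up to (5,6)
Step 5: enter (5,6), '.' pass, move up to (4,6)
Step 6: enter (4,6), '.' pass, move up to (3,6)
Step 7: enter (3,6), '.' pass, move up to (2,6)
Step 8: enter (2,6), '.' pass, move up to (1,6)
Step 9: enter (1,6), '.' pass, move up to (0,6)
Step 10: enter (0,6), '.' pass, move up to (-1,6)
Step 11: at (-1,6) — EXIT via top edge, pos 6
Distinct cells visited: 10 (path length 10)

Answer: 10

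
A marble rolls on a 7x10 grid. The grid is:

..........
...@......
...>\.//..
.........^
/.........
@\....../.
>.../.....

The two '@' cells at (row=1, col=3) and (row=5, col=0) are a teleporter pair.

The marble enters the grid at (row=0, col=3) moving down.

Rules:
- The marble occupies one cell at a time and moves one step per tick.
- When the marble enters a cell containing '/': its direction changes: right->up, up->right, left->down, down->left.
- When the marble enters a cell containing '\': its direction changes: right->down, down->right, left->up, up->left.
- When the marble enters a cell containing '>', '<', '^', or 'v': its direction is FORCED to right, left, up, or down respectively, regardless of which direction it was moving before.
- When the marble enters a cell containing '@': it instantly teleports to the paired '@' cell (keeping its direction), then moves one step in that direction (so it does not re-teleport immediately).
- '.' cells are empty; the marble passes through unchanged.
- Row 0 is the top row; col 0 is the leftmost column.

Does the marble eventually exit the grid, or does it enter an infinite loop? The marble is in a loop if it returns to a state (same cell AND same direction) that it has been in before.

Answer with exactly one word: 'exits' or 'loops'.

Answer: loops

Derivation:
Step 1: enter (0,3), '.' pass, move down to (1,3)
Step 2: enter (1,3), '@' teleport (1,3)->(5,0), also enter (5,0), move down to (6,0)
Step 3: enter (6,0), '>' forces down->right, move right to (6,1)
Step 4: enter (6,1), '.' pass, move right to (6,2)
Step 5: enter (6,2), '.' pass, move right to (6,3)
Step 6: enter (6,3), '.' pass, move right to (6,4)
Step 7: enter (6,4), '/' deflects right->up, move up to (5,4)
Step 8: enter (5,4), '.' pass, move up to (4,4)
Step 9: enter (4,4), '.' pass, move up to (3,4)
Step 10: enter (3,4), '.' pass, move up to (2,4)
Step 11: enter (2,4), '\' deflects up->left, move left to (2,3)
Step 12: enter (2,3), '>' forces left->right, move right to (2,4)
Step 13: enter (2,4), '\' deflects right->down, move down to (3,4)
Step 14: enter (3,4), '.' pass, move down to (4,4)
Step 15: enter (4,4), '.' pass, move down to (5,4)
Step 16: enter (5,4), '.' pass, move down to (6,4)
Step 17: enter (6,4), '/' deflects down->left, move left to (6,3)
Step 18: enter (6,3), '.' pass, move left to (6,2)
Step 19: enter (6,2), '.' pass, move left to (6,1)
Step 20: enter (6,1), '.' pass, move left to (6,0)
Step 21: enter (6,0), '>' forces left->right, move right to (6,1)
Step 22: at (6,1) dir=right — LOOP DETECTED (seen before)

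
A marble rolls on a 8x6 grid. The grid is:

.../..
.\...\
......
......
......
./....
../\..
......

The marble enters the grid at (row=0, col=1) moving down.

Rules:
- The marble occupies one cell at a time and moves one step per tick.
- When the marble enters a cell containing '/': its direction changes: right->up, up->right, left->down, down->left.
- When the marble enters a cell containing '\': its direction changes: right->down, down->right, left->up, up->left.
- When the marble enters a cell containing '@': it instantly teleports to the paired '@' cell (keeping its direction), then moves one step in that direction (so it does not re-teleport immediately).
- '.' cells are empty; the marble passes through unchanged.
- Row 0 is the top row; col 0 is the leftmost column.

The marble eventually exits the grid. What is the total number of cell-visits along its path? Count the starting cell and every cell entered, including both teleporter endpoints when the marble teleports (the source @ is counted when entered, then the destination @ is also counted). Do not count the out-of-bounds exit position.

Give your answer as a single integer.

Step 1: enter (0,1), '.' pass, move down to (1,1)
Step 2: enter (1,1), '\' deflects down->right, move right to (1,2)
Step 3: enter (1,2), '.' pass, move right to (1,3)
Step 4: enter (1,3), '.' pass, move right to (1,4)
Step 5: enter (1,4), '.' pass, move right to (1,5)
Step 6: enter (1,5), '\' deflects right->down, move down to (2,5)
Step 7: enter (2,5), '.' pass, move down to (3,5)
Step 8: enter (3,5), '.' pass, move down to (4,5)
Step 9: enter (4,5), '.' pass, move down to (5,5)
Step 10: enter (5,5), '.' pass, move down to (6,5)
Step 11: enter (6,5), '.' pass, move down to (7,5)
Step 12: enter (7,5), '.' pass, move down to (8,5)
Step 13: at (8,5) — EXIT via bottom edge, pos 5
Path length (cell visits): 12

Answer: 12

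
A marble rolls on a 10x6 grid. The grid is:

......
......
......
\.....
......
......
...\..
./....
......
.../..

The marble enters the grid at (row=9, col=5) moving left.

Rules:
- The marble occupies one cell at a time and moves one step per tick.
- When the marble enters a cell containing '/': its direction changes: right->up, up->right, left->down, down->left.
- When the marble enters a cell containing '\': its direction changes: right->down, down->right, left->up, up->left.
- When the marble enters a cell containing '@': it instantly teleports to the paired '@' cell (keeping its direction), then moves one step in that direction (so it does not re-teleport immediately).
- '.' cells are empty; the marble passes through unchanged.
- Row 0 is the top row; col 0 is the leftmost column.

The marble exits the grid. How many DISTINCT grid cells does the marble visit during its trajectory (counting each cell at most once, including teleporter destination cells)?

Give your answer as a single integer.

Answer: 3

Derivation:
Step 1: enter (9,5), '.' pass, move left to (9,4)
Step 2: enter (9,4), '.' pass, move left to (9,3)
Step 3: enter (9,3), '/' deflects left->down, move down to (10,3)
Step 4: at (10,3) — EXIT via bottom edge, pos 3
Distinct cells visited: 3 (path length 3)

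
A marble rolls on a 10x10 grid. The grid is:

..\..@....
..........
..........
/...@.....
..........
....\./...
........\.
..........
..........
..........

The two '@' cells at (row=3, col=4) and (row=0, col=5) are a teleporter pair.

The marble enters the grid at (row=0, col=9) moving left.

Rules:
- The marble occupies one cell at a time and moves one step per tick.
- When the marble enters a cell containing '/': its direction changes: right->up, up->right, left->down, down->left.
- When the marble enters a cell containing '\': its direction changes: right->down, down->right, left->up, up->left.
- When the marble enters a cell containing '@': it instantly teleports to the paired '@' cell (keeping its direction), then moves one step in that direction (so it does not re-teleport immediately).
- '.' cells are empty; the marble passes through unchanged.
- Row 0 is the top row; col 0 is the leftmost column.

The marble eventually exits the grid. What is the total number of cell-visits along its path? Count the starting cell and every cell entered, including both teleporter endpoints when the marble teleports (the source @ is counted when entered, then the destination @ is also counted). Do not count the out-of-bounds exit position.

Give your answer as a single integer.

Step 1: enter (0,9), '.' pass, move left to (0,8)
Step 2: enter (0,8), '.' pass, move left to (0,7)
Step 3: enter (0,7), '.' pass, move left to (0,6)
Step 4: enter (0,6), '.' pass, move left to (0,5)
Step 5: enter (0,5), '@' teleport (0,5)->(3,4), also enter (3,4), move left to (3,3)
Step 6: enter (3,3), '.' pass, move left to (3,2)
Step 7: enter (3,2), '.' pass, move left to (3,1)
Step 8: enter (3,1), '.' pass, move left to (3,0)
Step 9: enter (3,0), '/' deflects left->down, move down to (4,0)
Step 10: enter (4,0), '.' pass, move down to (5,0)
Step 11: enter (5,0), '.' pass, move down to (6,0)
Step 12: enter (6,0), '.' pass, move down to (7,0)
Step 13: enter (7,0), '.' pass, move down to (8,0)
Step 14: enter (8,0), '.' pass, move down to (9,0)
Step 15: enter (9,0), '.' pass, move down to (10,0)
Step 16: at (10,0) — EXIT via bottom edge, pos 0
Path length (cell visits): 16

Answer: 16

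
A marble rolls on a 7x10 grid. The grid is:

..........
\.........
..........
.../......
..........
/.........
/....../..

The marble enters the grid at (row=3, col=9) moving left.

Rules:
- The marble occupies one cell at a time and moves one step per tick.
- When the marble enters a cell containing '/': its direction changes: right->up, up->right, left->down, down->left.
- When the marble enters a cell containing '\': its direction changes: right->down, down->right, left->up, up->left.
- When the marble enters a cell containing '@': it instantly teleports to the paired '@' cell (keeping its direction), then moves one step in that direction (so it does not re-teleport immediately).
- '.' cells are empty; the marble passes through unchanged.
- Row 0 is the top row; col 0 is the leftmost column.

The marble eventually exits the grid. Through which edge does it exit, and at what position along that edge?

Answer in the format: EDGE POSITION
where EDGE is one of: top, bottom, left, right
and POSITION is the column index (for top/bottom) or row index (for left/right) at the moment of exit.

Step 1: enter (3,9), '.' pass, move left to (3,8)
Step 2: enter (3,8), '.' pass, move left to (3,7)
Step 3: enter (3,7), '.' pass, move left to (3,6)
Step 4: enter (3,6), '.' pass, move left to (3,5)
Step 5: enter (3,5), '.' pass, move left to (3,4)
Step 6: enter (3,4), '.' pass, move left to (3,3)
Step 7: enter (3,3), '/' deflects left->down, move down to (4,3)
Step 8: enter (4,3), '.' pass, move down to (5,3)
Step 9: enter (5,3), '.' pass, move down to (6,3)
Step 10: enter (6,3), '.' pass, move down to (7,3)
Step 11: at (7,3) — EXIT via bottom edge, pos 3

Answer: bottom 3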